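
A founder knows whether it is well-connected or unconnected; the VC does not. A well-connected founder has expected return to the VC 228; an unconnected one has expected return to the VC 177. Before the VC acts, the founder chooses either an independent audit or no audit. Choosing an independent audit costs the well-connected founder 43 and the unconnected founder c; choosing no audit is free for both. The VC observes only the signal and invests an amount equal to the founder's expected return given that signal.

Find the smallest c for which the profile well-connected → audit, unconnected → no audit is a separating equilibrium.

51

Under separation: audit → well-connected (pays 228); no audit → unconnected (pays 177).
Well-connected: 228 − 43 = 185 ≥ 177 − 0 = 177. Holds regardless of c. ✓
Unconnected: 177 − 0 ≥ 228 − c, so c ≥ 228 − 177 = 51.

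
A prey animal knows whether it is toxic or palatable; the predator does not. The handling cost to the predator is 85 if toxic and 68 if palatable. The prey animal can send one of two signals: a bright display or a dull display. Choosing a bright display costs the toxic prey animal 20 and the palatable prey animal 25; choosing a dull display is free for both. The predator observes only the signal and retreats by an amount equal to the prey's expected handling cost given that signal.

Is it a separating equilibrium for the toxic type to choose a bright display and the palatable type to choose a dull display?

If types separate, bright display earns payment 85 and dull display earns 68.
Toxic: bright display gives 85 − 20 = 65; dull display gives 68 − 0 = 68. Would deviate. ✗
Palatable: dull display gives 68 − 0 = 68; bright display gives 85 − 25 = 60. No deviation. ✓

No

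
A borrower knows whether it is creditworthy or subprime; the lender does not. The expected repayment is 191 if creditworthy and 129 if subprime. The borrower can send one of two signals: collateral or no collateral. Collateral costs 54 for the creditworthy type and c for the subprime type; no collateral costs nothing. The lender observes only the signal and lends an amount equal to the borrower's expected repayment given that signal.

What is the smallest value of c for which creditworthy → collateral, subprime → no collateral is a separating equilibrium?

Under separation: collateral → creditworthy (pays 191); no collateral → subprime (pays 129).
Creditworthy: 191 − 54 = 137 ≥ 129 − 0 = 129. Holds regardless of c. ✓
Subprime: 129 − 0 ≥ 191 − c, so c ≥ 191 − 129 = 62.

62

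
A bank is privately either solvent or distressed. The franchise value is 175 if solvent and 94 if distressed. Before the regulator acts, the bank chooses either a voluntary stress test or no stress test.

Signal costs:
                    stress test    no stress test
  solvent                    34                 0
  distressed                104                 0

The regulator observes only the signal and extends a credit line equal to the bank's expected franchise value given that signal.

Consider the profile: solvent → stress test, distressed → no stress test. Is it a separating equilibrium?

If types separate, stress test earns payment 175 and no stress test earns 94.
Solvent: stress test gives 175 − 34 = 141; no stress test gives 94 − 0 = 94. No deviation. ✓
Distressed: no stress test gives 94 − 0 = 94; stress test gives 175 − 104 = 71. No deviation. ✓
Neither type gains from mimicking the other.

Yes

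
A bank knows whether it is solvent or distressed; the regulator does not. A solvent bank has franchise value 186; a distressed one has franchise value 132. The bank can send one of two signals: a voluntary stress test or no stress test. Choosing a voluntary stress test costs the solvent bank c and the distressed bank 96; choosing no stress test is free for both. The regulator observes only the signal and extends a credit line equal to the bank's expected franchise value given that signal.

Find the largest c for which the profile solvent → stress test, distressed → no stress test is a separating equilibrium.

54

Under separation: stress test → solvent (pays 186); no stress test → distressed (pays 132).
Distressed: 132 − 0 = 132 ≥ 186 − 96 = 90. Holds regardless of c. ✓
Solvent: 186 − c ≥ 132 − 0, so c ≤ 186 − 132 = 54.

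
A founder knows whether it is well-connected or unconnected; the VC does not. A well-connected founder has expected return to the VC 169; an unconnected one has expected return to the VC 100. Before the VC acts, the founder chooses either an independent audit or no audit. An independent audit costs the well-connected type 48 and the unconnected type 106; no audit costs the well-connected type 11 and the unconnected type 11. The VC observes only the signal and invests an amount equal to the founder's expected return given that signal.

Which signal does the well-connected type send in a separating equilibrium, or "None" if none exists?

Try well-connected → audit, unconnected → no audit:
  If types separate, audit earns payment 169 and no audit earns 100.
  Well-connected: audit gives 169 − 48 = 121; no audit gives 100 − 11 = 89. No deviation. ✓
  Unconnected: no audit gives 100 − 11 = 89; audit gives 169 − 106 = 63. No deviation. ✓
Both hold — the well-connected type sends audit.

audit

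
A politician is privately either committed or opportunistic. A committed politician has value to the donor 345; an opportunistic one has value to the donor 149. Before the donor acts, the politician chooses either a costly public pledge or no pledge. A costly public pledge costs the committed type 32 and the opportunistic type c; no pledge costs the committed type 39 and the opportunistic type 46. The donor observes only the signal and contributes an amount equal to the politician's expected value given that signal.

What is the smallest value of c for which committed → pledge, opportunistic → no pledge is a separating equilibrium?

Under separation: pledge → committed (pays 345); no pledge → opportunistic (pays 149).
Committed: 345 − 32 = 313 ≥ 149 − 39 = 110. Holds regardless of c. ✓
Opportunistic: 149 − 46 ≥ 345 − c, so c ≥ 345 − 103 = 242.

242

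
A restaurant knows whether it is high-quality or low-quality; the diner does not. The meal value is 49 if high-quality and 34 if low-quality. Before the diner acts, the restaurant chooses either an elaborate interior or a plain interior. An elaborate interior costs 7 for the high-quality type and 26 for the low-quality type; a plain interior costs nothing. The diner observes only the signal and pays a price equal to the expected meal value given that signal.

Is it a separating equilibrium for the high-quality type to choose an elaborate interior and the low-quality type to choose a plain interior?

Under separation the diner infers type exactly: elaborate interior → high-quality (pays 49), plain interior → low-quality (pays 34).
High-quality: elaborate interior gives 49 − 7 = 42; plain interior gives 34 − 0 = 34. No deviation. ✓
Low-quality: plain interior gives 34 − 0 = 34; elaborate interior gives 49 − 26 = 23. No deviation. ✓
Both incentive constraints hold.

Yes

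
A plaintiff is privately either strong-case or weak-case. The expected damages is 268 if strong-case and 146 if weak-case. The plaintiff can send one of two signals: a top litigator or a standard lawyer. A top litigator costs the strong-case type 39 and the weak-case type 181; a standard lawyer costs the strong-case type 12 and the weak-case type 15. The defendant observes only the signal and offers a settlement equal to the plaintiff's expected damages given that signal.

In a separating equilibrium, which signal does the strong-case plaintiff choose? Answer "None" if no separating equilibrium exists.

top litigator

Try strong-case → top litigator, weak-case → standard lawyer:
  Under separation the defendant infers type exactly: top litigator → strong-case (pays 268), standard lawyer → weak-case (pays 146).
  Strong-case: top litigator gives 268 − 39 = 229; standard lawyer gives 146 − 12 = 134. No deviation. ✓
  Weak-case: standard lawyer gives 146 − 15 = 131; top litigator gives 268 − 181 = 87. No deviation. ✓
Both hold — the strong-case type sends top litigator.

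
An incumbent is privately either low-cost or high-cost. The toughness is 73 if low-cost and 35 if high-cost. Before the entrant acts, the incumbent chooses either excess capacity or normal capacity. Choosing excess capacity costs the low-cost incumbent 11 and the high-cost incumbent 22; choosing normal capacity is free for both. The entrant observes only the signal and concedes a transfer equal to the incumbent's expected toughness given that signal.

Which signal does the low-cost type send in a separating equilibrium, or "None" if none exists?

Try low-cost → excess capacity, high-cost → normal capacity:
  If types separate, excess capacity earns payment 73 and normal capacity earns 35.
  Low-cost: excess capacity gives 73 − 11 = 62; normal capacity gives 35 − 0 = 35. No deviation. ✓
  High-cost: normal capacity gives 35 − 0 = 35; excess capacity gives 73 − 22 = 51. Would deviate. ✗
Try low-cost → normal capacity, high-cost → excess capacity:
  If types separate, normal capacity earns payment 73 and excess capacity earns 35.
  Low-cost: normal capacity gives 73 − 0 = 73; excess capacity gives 35 − 11 = 24. No deviation. ✓
  High-cost: excess capacity gives 35 − 22 = 13; normal capacity gives 73 − 0 = 73. Would deviate. ✗
Neither assignment is incentive-compatible.

None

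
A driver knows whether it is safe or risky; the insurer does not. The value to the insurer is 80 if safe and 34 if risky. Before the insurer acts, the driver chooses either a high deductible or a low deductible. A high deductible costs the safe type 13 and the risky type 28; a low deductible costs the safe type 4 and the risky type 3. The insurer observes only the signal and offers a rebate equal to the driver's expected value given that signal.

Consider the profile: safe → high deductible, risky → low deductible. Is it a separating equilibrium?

No

If types separate, high deductible earns payment 80 and low deductible earns 34.
Safe: high deductible gives 80 − 13 = 67; low deductible gives 34 − 4 = 30. No deviation. ✓
Risky: low deductible gives 34 − 3 = 31; high deductible gives 80 − 28 = 52. Would deviate. ✗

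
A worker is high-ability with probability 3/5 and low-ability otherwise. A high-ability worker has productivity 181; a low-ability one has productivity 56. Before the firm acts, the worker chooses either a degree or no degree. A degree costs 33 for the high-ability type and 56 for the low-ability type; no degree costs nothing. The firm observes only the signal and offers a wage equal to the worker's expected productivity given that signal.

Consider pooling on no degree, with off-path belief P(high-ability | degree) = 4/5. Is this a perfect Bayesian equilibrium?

Yes

On the equilibrium path (no degree) the firm holds the prior 3/5 and pays 3/5·181 + 2/5·56 = 131. Off-path (degree) belief 4/5 gives 4/5·181 + 1/5·56 = 156.
High-ability: no degree gives 131 − 0 = 131; degree gives 156 − 33 = 123. Stays. ✓
Low-ability: no degree gives 131 − 0 = 131; degree gives 156 − 56 = 100. Stays. ✓
Beliefs are Bayes-consistent on-path and both types best-respond.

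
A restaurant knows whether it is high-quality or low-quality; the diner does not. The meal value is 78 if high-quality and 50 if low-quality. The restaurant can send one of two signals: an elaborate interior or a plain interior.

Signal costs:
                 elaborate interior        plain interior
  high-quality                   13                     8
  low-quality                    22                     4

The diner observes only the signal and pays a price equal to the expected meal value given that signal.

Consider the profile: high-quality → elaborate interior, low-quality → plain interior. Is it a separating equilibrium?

No

If types separate, elaborate interior earns payment 78 and plain interior earns 50.
High-quality: elaborate interior gives 78 − 13 = 65; plain interior gives 50 − 8 = 42. No deviation. ✓
Low-quality: plain interior gives 50 − 4 = 46; elaborate interior gives 78 − 22 = 56. Would deviate. ✗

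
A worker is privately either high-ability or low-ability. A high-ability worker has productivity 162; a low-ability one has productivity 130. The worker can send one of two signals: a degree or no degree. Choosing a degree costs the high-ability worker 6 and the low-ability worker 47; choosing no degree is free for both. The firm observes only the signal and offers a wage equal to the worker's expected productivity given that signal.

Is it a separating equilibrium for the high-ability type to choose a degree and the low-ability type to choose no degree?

Yes

If types separate, degree earns payment 162 and no degree earns 130.
High-ability: degree gives 162 − 6 = 156; no degree gives 130 − 0 = 130. No deviation. ✓
Low-ability: no degree gives 130 − 0 = 130; degree gives 162 − 47 = 115. No deviation. ✓
Neither type gains from mimicking the other.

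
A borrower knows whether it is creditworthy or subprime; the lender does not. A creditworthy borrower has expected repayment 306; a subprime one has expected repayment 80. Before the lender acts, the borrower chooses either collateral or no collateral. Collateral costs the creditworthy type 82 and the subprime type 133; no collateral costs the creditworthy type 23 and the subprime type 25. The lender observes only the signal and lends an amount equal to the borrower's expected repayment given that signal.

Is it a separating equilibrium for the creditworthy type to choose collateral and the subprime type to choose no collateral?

Under separation the lender infers type exactly: collateral → creditworthy (pays 306), no collateral → subprime (pays 80).
Creditworthy: collateral gives 306 − 82 = 224; no collateral gives 80 − 23 = 57. No deviation. ✓
Subprime: no collateral gives 80 − 25 = 55; collateral gives 306 − 133 = 173. Would deviate. ✗

No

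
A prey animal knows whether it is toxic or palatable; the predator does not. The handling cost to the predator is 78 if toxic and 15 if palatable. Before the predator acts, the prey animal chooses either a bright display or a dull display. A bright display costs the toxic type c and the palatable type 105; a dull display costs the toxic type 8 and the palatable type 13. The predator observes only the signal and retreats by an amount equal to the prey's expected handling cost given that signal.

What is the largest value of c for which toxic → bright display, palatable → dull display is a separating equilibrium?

Under separation: bright display → toxic (pays 78); dull display → palatable (pays 15).
Palatable: 15 − 13 = 2 ≥ 78 − 105 = -27. Holds regardless of c. ✓
Toxic: 78 − c ≥ 15 − 8, so c ≤ 78 − 7 = 71.

71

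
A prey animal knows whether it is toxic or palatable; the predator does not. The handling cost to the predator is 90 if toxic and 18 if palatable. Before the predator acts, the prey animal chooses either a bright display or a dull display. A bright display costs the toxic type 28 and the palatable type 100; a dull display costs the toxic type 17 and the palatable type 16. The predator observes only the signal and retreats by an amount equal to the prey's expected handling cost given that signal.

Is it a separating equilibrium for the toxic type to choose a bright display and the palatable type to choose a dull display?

Yes

If types separate, bright display earns payment 90 and dull display earns 18.
Toxic: bright display gives 90 − 28 = 62; dull display gives 18 − 17 = 1. No deviation. ✓
Palatable: dull display gives 18 − 16 = 2; bright display gives 90 − 100 = -10. No deviation. ✓
Both incentive constraints hold.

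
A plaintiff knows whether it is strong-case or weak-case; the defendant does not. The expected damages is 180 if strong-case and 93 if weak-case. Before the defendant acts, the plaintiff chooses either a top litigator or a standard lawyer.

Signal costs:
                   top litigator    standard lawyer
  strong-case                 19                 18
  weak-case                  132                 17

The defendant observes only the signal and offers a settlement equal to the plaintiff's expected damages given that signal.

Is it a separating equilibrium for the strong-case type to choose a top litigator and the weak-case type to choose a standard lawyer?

Yes

If types separate, top litigator earns payment 180 and standard lawyer earns 93.
Strong-case: top litigator gives 180 − 19 = 161; standard lawyer gives 93 − 18 = 75. No deviation. ✓
Weak-case: standard lawyer gives 93 − 17 = 76; top litigator gives 180 − 132 = 48. No deviation. ✓
Neither type gains from mimicking the other.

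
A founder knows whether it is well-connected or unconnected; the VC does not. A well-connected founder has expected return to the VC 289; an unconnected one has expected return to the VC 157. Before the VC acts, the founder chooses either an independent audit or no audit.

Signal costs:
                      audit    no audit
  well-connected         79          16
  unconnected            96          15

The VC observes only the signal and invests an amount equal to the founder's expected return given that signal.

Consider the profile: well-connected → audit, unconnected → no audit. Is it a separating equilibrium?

If types separate, audit earns payment 289 and no audit earns 157.
Well-connected: audit gives 289 − 79 = 210; no audit gives 157 − 16 = 141. No deviation. ✓
Unconnected: no audit gives 157 − 15 = 142; audit gives 289 − 96 = 193. Would deviate. ✗

No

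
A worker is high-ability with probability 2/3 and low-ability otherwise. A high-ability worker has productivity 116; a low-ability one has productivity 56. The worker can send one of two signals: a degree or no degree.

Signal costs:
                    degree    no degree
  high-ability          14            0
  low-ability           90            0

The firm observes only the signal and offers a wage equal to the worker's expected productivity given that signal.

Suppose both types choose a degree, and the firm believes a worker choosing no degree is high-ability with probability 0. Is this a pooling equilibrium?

No

At the pooled signal (degree) the firm holds the prior 2/3 and pays 2/3·116 + 1/3·56 = 96. Off-path (no degree) belief 0 gives 0·116 + 1·56 = 56.
High-ability: degree gives 96 − 14 = 82; no degree gives 56 − 0 = 56. Stays. ✓
Low-ability: degree gives 96 − 90 = 6; no degree gives 56 − 0 = 56. Deviates. ✗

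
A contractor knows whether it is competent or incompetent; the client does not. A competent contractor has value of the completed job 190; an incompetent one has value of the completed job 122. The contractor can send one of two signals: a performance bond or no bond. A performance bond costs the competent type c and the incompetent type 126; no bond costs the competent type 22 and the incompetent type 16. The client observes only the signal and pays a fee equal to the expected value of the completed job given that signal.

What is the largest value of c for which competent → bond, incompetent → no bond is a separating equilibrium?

Under separation: bond → competent (pays 190); no bond → incompetent (pays 122).
Incompetent: 122 − 16 = 106 ≥ 190 − 126 = 64. Holds regardless of c. ✓
Competent: 190 − c ≥ 122 − 22, so c ≤ 190 − 100 = 90.

90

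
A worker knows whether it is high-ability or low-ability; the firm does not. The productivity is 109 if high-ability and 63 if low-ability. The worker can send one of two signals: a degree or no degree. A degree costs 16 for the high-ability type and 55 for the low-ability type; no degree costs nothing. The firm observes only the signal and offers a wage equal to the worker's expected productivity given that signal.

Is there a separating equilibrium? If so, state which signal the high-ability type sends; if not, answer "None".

degree

Try high-ability → degree, low-ability → no degree:
  Under separation the firm infers type exactly: degree → high-ability (pays 109), no degree → low-ability (pays 63).
  High-ability: degree gives 109 − 16 = 93; no degree gives 63 − 0 = 63. No deviation. ✓
  Low-ability: no degree gives 63 − 0 = 63; degree gives 109 − 55 = 54. No deviation. ✓
Both hold — the high-ability type sends degree.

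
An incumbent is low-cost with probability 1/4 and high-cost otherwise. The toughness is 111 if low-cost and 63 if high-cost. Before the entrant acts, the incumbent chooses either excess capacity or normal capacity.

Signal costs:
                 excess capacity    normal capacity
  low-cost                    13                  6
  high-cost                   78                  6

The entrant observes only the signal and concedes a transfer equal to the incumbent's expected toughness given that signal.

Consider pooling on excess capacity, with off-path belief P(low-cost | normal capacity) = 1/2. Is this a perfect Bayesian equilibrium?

No

At the pooled signal (excess capacity) the entrant holds the prior 1/4 and pays 1/4·111 + 3/4·63 = 75. Off-path (normal capacity) belief 1/2 gives 1/2·111 + 1/2·63 = 87.
Low-cost: excess capacity gives 75 − 13 = 62; normal capacity gives 87 − 6 = 81. Deviates. ✗
High-cost: excess capacity gives 75 − 78 = -3; normal capacity gives 87 − 6 = 81. Deviates. ✗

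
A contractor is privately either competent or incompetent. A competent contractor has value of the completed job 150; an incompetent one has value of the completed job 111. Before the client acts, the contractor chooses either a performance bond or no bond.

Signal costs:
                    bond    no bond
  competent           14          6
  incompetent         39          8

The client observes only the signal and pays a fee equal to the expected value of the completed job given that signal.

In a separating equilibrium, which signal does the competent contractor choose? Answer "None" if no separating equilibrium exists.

None

Try competent → bond, incompetent → no bond:
  Under separation the client infers type exactly: bond → competent (pays 150), no bond → incompetent (pays 111).
  Competent: bond gives 150 − 14 = 136; no bond gives 111 − 6 = 105. No deviation. ✓
  Incompetent: no bond gives 111 − 8 = 103; bond gives 150 − 39 = 111. Would deviate. ✗
Try competent → no bond, incompetent → bond:
  Under separation the client infers type exactly: no bond → competent (pays 150), bond → incompetent (pays 111).
  Competent: no bond gives 150 − 6 = 144; bond gives 111 − 14 = 97. No deviation. ✓
  Incompetent: bond gives 111 − 39 = 72; no bond gives 150 − 8 = 142. Would deviate. ✗
Neither assignment is incentive-compatible.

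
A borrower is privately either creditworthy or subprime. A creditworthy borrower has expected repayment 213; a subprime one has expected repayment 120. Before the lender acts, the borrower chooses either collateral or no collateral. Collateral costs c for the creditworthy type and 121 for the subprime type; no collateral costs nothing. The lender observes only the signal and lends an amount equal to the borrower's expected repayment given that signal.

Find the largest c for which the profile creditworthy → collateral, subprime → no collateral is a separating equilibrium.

Under separation: collateral → creditworthy (pays 213); no collateral → subprime (pays 120).
Subprime: 120 − 0 = 120 ≥ 213 − 121 = 92. Holds regardless of c. ✓
Creditworthy: 213 − c ≥ 120 − 0, so c ≤ 213 − 120 = 93.

93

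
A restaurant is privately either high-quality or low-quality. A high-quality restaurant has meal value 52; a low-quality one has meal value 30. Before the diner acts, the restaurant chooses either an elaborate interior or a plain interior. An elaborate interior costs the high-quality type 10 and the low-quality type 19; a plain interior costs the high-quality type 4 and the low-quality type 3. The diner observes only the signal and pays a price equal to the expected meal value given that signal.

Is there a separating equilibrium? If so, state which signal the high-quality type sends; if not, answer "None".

Try high-quality → elaborate interior, low-quality → plain interior:
  If types separate, elaborate interior earns payment 52 and plain interior earns 30.
  High-quality: elaborate interior gives 52 − 10 = 42; plain interior gives 30 − 4 = 26. No deviation. ✓
  Low-quality: plain interior gives 30 − 3 = 27; elaborate interior gives 52 − 19 = 33. Would deviate. ✗
Try high-quality → plain interior, low-quality → elaborate interior:
  If types separate, plain interior earns payment 52 and elaborate interior earns 30.
  High-quality: plain interior gives 52 − 4 = 48; elaborate interior gives 30 − 10 = 20. No deviation. ✓
  Low-quality: elaborate interior gives 30 − 19 = 11; plain interior gives 52 − 3 = 49. Would deviate. ✗
Neither assignment is incentive-compatible.

None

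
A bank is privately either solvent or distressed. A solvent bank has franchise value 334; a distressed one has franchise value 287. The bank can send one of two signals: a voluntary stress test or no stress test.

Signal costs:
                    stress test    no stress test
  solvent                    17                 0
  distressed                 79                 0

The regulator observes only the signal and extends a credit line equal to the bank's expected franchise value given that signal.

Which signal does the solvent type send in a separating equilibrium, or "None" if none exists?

Try solvent → stress test, distressed → no stress test:
  If types separate, stress test earns payment 334 and no stress test earns 287.
  Solvent: stress test gives 334 − 17 = 317; no stress test gives 287 − 0 = 287. No deviation. ✓
  Distressed: no stress test gives 287 − 0 = 287; stress test gives 334 − 79 = 255. No deviation. ✓
Both hold — the solvent type sends stress test.

stress test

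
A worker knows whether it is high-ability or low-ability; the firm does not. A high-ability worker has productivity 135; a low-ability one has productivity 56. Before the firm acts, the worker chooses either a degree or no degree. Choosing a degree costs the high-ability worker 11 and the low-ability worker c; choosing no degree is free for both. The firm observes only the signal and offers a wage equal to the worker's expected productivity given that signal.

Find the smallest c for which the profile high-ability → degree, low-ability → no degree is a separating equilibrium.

79

Under separation: degree → high-ability (pays 135); no degree → low-ability (pays 56).
High-ability: 135 − 11 = 124 ≥ 56 − 0 = 56. Holds regardless of c. ✓
Low-ability: 56 − 0 ≥ 135 − c, so c ≥ 135 − 56 = 79.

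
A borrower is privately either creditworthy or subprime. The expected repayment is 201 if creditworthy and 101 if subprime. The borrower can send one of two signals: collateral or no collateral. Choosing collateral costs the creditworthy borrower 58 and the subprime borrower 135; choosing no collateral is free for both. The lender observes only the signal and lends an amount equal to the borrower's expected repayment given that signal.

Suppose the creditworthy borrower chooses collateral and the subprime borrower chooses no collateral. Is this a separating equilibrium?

Under separation the lender infers type exactly: collateral → creditworthy (pays 201), no collateral → subprime (pays 101).
Creditworthy: collateral gives 201 − 58 = 143; no collateral gives 101 − 0 = 101. No deviation. ✓
Subprime: no collateral gives 101 − 0 = 101; collateral gives 201 − 135 = 66. No deviation. ✓
Neither type gains from mimicking the other.

Yes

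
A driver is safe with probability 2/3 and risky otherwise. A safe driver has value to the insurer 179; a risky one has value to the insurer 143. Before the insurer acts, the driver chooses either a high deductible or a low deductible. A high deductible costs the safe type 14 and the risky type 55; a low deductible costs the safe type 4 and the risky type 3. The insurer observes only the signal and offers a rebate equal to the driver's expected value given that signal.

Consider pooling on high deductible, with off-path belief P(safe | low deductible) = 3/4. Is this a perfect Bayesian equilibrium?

At the pooled signal (high deductible) the insurer holds the prior 2/3 and pays 2/3·179 + 1/3·143 = 167. Off-path (low deductible) belief 3/4 gives 3/4·179 + 1/4·143 = 170.
Safe: high deductible gives 167 − 14 = 153; low deductible gives 170 − 4 = 166. Deviates. ✗
Risky: high deductible gives 167 − 55 = 112; low deductible gives 170 − 3 = 167. Deviates. ✗

No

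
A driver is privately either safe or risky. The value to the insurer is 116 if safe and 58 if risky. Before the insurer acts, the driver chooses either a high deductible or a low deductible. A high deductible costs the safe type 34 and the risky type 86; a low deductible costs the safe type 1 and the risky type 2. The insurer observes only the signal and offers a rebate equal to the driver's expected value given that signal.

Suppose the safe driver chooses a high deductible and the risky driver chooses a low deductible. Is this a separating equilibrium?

Yes

Under separation the insurer infers type exactly: high deductible → safe (pays 116), low deductible → risky (pays 58).
Safe: high deductible gives 116 − 34 = 82; low deductible gives 58 − 1 = 57. No deviation. ✓
Risky: low deductible gives 58 − 2 = 56; high deductible gives 116 − 86 = 30. No deviation. ✓
Neither type gains from mimicking the other.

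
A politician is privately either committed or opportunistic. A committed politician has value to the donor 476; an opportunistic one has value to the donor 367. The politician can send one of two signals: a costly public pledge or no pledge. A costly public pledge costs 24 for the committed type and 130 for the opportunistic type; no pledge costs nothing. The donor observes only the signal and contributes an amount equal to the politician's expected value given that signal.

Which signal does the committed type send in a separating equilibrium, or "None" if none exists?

Try committed → pledge, opportunistic → no pledge:
  If types separate, pledge earns payment 476 and no pledge earns 367.
  Committed: pledge gives 476 − 24 = 452; no pledge gives 367 − 0 = 367. No deviation. ✓
  Opportunistic: no pledge gives 367 − 0 = 367; pledge gives 476 − 130 = 346. No deviation. ✓
Both hold — the committed type sends pledge.

pledge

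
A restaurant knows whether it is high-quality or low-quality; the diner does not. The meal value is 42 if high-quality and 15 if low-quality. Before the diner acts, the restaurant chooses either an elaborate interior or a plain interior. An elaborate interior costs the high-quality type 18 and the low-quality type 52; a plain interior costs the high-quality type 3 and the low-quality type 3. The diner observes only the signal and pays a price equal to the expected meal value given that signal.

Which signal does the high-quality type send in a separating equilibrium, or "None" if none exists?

Try high-quality → elaborate interior, low-quality → plain interior:
  Under separation the diner infers type exactly: elaborate interior → high-quality (pays 42), plain interior → low-quality (pays 15).
  High-quality: elaborate interior gives 42 − 18 = 24; plain interior gives 15 − 3 = 12. No deviation. ✓
  Low-quality: plain interior gives 15 − 3 = 12; elaborate interior gives 42 − 52 = -10. No deviation. ✓
Both hold — the high-quality type sends elaborate interior.

elaborate interior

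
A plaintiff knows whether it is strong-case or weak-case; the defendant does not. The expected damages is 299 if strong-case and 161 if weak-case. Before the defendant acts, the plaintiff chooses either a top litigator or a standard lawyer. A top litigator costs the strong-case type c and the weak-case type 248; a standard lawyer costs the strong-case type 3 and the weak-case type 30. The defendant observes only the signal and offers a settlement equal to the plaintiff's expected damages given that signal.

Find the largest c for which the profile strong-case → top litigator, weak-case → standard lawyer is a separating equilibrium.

141

Under separation: top litigator → strong-case (pays 299); standard lawyer → weak-case (pays 161).
Weak-case: 161 − 30 = 131 ≥ 299 − 248 = 51. Holds regardless of c. ✓
Strong-case: 299 − c ≥ 161 − 3, so c ≤ 299 − 158 = 141.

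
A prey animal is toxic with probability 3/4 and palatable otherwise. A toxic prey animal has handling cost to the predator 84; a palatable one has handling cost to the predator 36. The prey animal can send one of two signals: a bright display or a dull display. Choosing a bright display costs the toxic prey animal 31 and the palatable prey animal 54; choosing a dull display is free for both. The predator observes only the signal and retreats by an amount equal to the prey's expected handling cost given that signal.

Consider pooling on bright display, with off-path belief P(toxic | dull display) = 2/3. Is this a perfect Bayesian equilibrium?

At the pooled signal (bright display) the predator holds the prior 3/4 and pays 3/4·84 + 1/4·36 = 72. Off-path (dull display) belief 2/3 gives 2/3·84 + 1/3·36 = 68.
Toxic: bright display gives 72 − 31 = 41; dull display gives 68 − 0 = 68. Deviates. ✗
Palatable: bright display gives 72 − 54 = 18; dull display gives 68 − 0 = 68. Deviates. ✗

No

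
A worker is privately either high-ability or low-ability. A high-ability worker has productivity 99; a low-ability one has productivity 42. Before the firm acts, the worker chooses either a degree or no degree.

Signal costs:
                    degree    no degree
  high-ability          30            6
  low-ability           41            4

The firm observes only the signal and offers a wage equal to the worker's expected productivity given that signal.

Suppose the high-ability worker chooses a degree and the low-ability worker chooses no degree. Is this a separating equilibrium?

If types separate, degree earns payment 99 and no degree earns 42.
High-ability: degree gives 99 − 30 = 69; no degree gives 42 − 6 = 36. No deviation. ✓
Low-ability: no degree gives 42 − 4 = 38; degree gives 99 − 41 = 58. Would deviate. ✗

No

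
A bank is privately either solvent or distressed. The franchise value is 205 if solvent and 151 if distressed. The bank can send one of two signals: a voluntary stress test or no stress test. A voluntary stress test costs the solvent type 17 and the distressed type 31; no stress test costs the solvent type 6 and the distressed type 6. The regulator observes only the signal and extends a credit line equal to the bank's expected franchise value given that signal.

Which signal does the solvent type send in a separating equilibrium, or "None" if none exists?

None

Try solvent → stress test, distressed → no stress test:
  If types separate, stress test earns payment 205 and no stress test earns 151.
  Solvent: stress test gives 205 − 17 = 188; no stress test gives 151 − 6 = 145. No deviation. ✓
  Distressed: no stress test gives 151 − 6 = 145; stress test gives 205 − 31 = 174. Would deviate. ✗
Try solvent → no stress test, distressed → stress test:
  If types separate, no stress test earns payment 205 and stress test earns 151.
  Solvent: no stress test gives 205 − 6 = 199; stress test gives 151 − 17 = 134. No deviation. ✓
  Distressed: stress test gives 151 − 31 = 120; no stress test gives 205 − 6 = 199. Would deviate. ✗
Neither assignment is incentive-compatible.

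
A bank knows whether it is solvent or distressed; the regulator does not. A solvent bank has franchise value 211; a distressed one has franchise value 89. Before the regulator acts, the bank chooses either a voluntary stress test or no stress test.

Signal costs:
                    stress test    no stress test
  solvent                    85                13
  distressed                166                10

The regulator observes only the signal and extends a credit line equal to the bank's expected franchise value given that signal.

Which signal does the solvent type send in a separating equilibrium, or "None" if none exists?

Try solvent → stress test, distressed → no stress test:
  If types separate, stress test earns payment 211 and no stress test earns 89.
  Solvent: stress test gives 211 − 85 = 126; no stress test gives 89 − 13 = 76. No deviation. ✓
  Distressed: no stress test gives 89 − 10 = 79; stress test gives 211 − 166 = 45. No deviation. ✓
Both hold — the solvent type sends stress test.

stress test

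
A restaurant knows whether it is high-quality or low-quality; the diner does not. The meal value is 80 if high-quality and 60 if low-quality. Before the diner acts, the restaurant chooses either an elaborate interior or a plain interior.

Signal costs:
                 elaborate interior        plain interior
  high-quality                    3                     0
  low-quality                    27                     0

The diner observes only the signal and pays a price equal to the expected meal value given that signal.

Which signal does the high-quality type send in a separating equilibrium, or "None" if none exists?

Try high-quality → elaborate interior, low-quality → plain interior:
  Under separation the diner infers type exactly: elaborate interior → high-quality (pays 80), plain interior → low-quality (pays 60).
  High-quality: elaborate interior gives 80 − 3 = 77; plain interior gives 60 − 0 = 60. No deviation. ✓
  Low-quality: plain interior gives 60 − 0 = 60; elaborate interior gives 80 − 27 = 53. No deviation. ✓
Both hold — the high-quality type sends elaborate interior.

elaborate interior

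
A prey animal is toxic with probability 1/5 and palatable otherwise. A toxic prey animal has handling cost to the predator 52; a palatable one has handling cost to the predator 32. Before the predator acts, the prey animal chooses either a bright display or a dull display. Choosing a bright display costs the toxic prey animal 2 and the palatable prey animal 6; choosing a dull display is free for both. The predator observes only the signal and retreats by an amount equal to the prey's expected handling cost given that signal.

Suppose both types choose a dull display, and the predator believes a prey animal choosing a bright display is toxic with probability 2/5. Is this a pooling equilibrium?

On the equilibrium path (dull display) the predator holds the prior 1/5 and pays 1/5·52 + 4/5·32 = 36. Off-path (bright display) belief 2/5 gives 2/5·52 + 3/5·32 = 40.
Toxic: dull display gives 36 − 0 = 36; bright display gives 40 − 2 = 38. Deviates. ✗
Palatable: dull display gives 36 − 0 = 36; bright display gives 40 − 6 = 34. Stays. ✓

No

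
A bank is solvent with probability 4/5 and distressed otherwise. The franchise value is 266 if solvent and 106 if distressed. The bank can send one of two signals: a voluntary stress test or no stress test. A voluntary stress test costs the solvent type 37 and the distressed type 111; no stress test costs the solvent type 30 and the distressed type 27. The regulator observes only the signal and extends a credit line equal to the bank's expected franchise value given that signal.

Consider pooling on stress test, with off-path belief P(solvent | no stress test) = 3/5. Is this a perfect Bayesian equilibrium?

No

On the equilibrium path (stress test) the regulator holds the prior 4/5 and pays 4/5·266 + 1/5·106 = 234. Off-path (no stress test) belief 3/5 gives 3/5·266 + 2/5·106 = 202.
Solvent: stress test gives 234 − 37 = 197; no stress test gives 202 − 30 = 172. Stays. ✓
Distressed: stress test gives 234 − 111 = 123; no stress test gives 202 − 27 = 175. Deviates. ✗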